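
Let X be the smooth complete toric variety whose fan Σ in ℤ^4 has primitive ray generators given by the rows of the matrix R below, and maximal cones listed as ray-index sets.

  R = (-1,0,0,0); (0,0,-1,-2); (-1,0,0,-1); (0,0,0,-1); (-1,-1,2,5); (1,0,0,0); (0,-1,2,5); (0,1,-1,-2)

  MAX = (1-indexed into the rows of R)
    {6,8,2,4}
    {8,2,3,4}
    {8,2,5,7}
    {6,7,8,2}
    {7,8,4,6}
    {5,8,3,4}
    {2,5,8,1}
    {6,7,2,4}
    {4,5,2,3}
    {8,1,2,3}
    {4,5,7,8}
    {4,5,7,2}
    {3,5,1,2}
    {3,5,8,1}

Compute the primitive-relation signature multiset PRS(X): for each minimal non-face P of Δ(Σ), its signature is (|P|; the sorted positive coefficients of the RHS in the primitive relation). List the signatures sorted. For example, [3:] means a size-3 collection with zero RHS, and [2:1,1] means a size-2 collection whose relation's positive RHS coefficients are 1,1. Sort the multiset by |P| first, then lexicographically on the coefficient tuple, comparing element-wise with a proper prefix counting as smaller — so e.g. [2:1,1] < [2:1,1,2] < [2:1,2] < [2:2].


Primitive collections (9):

  {1,6}:  v_{1} + v_{6} = 0  ⇒ sig = [2:]
  {1,4}:  v_{1} + v_{4} = v_{3}  ⇒ sig = [2:1]
  {1,7}:  v_{1} + v_{7} = v_{5}  ⇒ sig = [2:1]
  {3,6}:  v_{3} + v_{6} = v_{4}  ⇒ sig = [2:1]
  {5,6}:  v_{5} + v_{6} = v_{7}  ⇒ sig = [2:1]
  {3,7}:  v_{3} + v_{7} = v_{4} + v_{5}  ⇒ sig = [2:1,1]
  {2,4,7,8}:  v_{2} + v_{4} + v_{7} + v_{8} = 0  ⇒ sig = [4:]
  {2,4,5,8}:  v_{2} + v_{4} + v_{5} + v_{8} = v_{1}  ⇒ sig = [4:1]
  {2,3,5,8}:  v_{2} + v_{3} + v_{5} + v_{8} = 2·v_{1}  ⇒ sig = [4:2]

so the primitive-relation signature multiset is
[[2:], [2:1], [2:1], [2:1], [2:1], [2:1,1], [4:], [4:1], [4:2]]


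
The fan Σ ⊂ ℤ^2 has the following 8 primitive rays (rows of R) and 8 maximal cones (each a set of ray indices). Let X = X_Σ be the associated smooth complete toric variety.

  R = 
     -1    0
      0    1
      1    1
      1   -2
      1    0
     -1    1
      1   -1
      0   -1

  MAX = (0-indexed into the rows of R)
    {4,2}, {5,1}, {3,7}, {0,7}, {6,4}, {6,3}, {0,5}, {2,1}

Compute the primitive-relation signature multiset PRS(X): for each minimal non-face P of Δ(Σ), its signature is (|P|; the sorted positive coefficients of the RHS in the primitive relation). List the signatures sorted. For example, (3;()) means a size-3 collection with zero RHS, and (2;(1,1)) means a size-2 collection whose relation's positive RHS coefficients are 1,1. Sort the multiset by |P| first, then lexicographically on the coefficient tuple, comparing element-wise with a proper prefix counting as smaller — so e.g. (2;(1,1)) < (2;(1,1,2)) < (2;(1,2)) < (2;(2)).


|primitive collections| = 20. Relations:

  P={0,4}:  v_{0} + v_{4} = 0  ⇒ sig = (2;())
  P={1,7}:  v_{1} + v_{7} = 0  ⇒ sig = (2;())
  P={5,6}:  v_{5} + v_{6} = 0  ⇒ sig = (2;())
  P={0,1}:  v_{0} + v_{1} = v_{5}  ⇒ sig = (2;(1))
  P={0,2}:  v_{0} + v_{2} = v_{1}  ⇒ sig = (2;(1))
  P={0,6}:  v_{0} + v_{6} = v_{7}  ⇒ sig = (2;(1))
  P={1,3}:  v_{1} + v_{3} = v_{6}  ⇒ sig = (2;(1))
  P={1,4}:  v_{1} + v_{4} = v_{2}  ⇒ sig = (2;(1))
  P={1,6}:  v_{1} + v_{6} = v_{4}  ⇒ sig = (2;(1))
  P={2,7}:  v_{2} + v_{7} = v_{4}  ⇒ sig = (2;(1))
  P={3,5}:  v_{3} + v_{5} = v_{7}  ⇒ sig = (2;(1))
  P={4,5}:  v_{4} + v_{5} = v_{1}  ⇒ sig = (2;(1))
  P={4,7}:  v_{4} + v_{7} = v_{6}  ⇒ sig = (2;(1))
  P={5,7}:  v_{5} + v_{7} = v_{0}  ⇒ sig = (2;(1))
  P={6,7}:  v_{6} + v_{7} = v_{3}  ⇒ sig = (2;(1))
  P={2,3}:  v_{2} + v_{3} = v_{4} + v_{6}  ⇒ sig = (2;(1,1))
  P={0,3}:  v_{0} + v_{3} = 2·v_{7}  ⇒ sig = (2;(2))
  P={2,5}:  v_{2} + v_{5} = 2·v_{1}  ⇒ sig = (2;(2))
  P={2,6}:  v_{2} + v_{6} = 2·v_{4}  ⇒ sig = (2;(2))
  P={3,4}:  v_{3} + v_{4} = 2·v_{6}  ⇒ sig = (2;(2))

Signatures (|P|; sorted positive RHS coefficients), sorted:
    |P|=2: 20 collections, coeffs (), (), (), (1), (1), (1), (1), (1), (1), (1), (1), (1), (1), (1), (1), (1,1), (2), (2), (2), (2)


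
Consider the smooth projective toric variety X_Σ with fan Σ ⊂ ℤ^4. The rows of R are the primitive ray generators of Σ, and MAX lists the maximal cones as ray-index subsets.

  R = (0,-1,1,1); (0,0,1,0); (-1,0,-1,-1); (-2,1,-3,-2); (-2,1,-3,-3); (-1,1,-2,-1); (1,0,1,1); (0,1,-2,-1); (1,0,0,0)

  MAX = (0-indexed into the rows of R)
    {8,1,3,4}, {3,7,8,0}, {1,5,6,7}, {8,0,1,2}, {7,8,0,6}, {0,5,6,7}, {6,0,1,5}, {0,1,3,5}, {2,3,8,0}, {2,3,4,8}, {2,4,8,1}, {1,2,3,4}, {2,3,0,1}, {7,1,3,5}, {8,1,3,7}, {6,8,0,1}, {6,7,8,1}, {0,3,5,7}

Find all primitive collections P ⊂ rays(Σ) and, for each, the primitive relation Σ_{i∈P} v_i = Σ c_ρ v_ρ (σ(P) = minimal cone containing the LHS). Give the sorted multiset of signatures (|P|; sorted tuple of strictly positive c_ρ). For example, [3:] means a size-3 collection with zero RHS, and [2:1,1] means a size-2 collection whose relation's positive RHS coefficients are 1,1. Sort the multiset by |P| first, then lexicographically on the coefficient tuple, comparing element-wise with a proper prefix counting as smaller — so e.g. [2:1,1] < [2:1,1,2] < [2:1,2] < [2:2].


Δ(Σ) — 9 vertices, 12 min non-faces:

  P={2,6}:  v_{2} + v_{6} = 0 — sig = [2:]
  P={2,5}:  v_{2} + v_{5} = v_{3} — sig = [2:1]
  P={3,6}:  v_{3} + v_{6} = v_{5} — sig = [2:1]
  P={5,8}:  v_{5} + v_{8} = v_{7} — sig = [2:1]
  P={2,7}:  v_{2} + v_{7} = v_{3} + v_{8} — sig = [2:1,1]
  P={4,6}:  v_{4} + v_{6} = v_{1} + v_{3} + v_{8} — sig = [2:1,1,1]
  P={4,5}:  v_{4} + v_{5} = v_{1} + 2·v_{3} + v_{8} — sig = [2:1,1,2]
  P={4,7}:  v_{4} + v_{7} = v_{1} + 2·v_{3} + 2·v_{8} — sig = [2:1,2,2]
  P={0,4}:  v_{0} + v_{4} = 2·v_{2} — sig = [2:2]
  P={0,1,7}:  v_{0} + v_{1} + v_{7} = 0 — sig = [3:]
  P={0,1,3,8}:  v_{0} + v_{1} + v_{3} + v_{8} = v_{2} — sig = [4:1]
  P={1,2,3,8}:  v_{1} + v_{2} + v_{3} + v_{8} = v_{4} — sig = [4:1]

Signatures (|P|; sorted positive RHS coefficients), sorted:
    [2:]
    [2:1]
    [2:1]
    [2:1]
    [2:1,1]
    [2:1,1,1]
    [2:1,1,2]
    [2:1,2,2]
    [2:2]
    [3:]
    [4:1]
    [4:1]


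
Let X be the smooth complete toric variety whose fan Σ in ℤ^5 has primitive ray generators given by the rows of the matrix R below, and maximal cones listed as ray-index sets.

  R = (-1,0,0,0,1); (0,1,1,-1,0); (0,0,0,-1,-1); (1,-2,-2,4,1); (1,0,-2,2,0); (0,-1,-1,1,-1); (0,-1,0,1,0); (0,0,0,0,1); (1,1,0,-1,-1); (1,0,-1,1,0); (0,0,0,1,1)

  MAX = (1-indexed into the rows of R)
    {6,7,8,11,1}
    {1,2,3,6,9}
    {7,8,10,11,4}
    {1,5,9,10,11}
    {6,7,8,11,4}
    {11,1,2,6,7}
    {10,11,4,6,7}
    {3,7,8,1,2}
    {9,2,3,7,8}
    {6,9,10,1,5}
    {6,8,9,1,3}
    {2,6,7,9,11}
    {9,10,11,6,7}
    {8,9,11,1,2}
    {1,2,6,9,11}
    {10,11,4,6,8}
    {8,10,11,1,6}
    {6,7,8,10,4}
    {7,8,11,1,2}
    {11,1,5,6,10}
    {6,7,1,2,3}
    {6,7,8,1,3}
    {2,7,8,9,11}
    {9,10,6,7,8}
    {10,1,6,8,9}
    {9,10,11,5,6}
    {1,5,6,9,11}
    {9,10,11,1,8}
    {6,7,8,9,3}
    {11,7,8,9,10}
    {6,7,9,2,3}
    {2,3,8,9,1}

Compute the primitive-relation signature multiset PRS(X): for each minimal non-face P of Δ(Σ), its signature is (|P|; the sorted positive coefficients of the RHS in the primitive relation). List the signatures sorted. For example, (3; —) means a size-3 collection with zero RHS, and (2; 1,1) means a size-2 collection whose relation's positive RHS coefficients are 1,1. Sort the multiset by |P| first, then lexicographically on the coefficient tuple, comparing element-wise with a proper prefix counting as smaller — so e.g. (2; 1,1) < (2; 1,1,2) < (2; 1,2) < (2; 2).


Δ(Σ) — 11 vertices, 18 min non-faces:

  • {3,11}:  v_{3} + v_{11} = 0  →  sig = (2; —)
  • {2,10}:  v_{2} + v_{10} = v_{9} + v_{11}  →  sig = (2; 1,1)
  • {2,4}:  v_{2} + v_{4} = v_{7} + v_{10} + v_{11}  →  sig = (2; 1,1,1)
  • {3,10}:  v_{3} + v_{10} = v_{6} + v_{8} + v_{9}  →  sig = (2; 1,1,1)
  • {5,7}:  v_{5} + v_{7} = v_{6} + v_{10} + v_{11}  →  sig = (2; 1,1,1)
  • {3,4}:  v_{3} + v_{4} = v_{6} + v_{7} + v_{8} + v_{10}  →  sig = (2; 1,1,1,1)
  • {3,5}:  v_{3} + v_{5} = v_{1} + v_{6} + v_{9} + v_{10}  →  sig = (2; 1,1,1,1)
  • {2,5}:  v_{2} + v_{5} = v_{1} + v_{6} + 2·v_{9} + 2·v_{11}  →  sig = (2; 1,1,2,2)
  • {4,9}:  v_{4} + v_{9} = v_{7} + 2·v_{10}  →  sig = (2; 1,2)
  • {5,8}:  v_{5} + v_{8} = v_{1} + 2·v_{10}  →  sig = (2; 1,2)
  • {4,5}:  v_{4} + v_{5} = 2·v_{6} + v_{8} + 2·v_{10} + 2·v_{11}  →  sig = (2; 1,2,2,2)
  • {1,4}:  v_{1} + v_{4} = 2·v_{6} + 2·v_{8} + 2·v_{11}  →  sig = (2; 2,2,2)
  • {1,7,9}:  v_{1} + v_{7} + v_{9} = 0  →  sig = (3; —)
  • {2,6,8}:  v_{2} + v_{6} + v_{8} = 0  →  sig = (3; —)
  • {1,7,10}:  v_{1} + v_{7} + v_{10} = v_{6} + v_{8} + v_{11}  →  sig = (3; 1,1,1)
  • {6,8,9,11}:  v_{6} + v_{8} + v_{9} + v_{11} = v_{10}  →  sig = (4; 1)
  • {1,6,9,10,11}:  v_{1} + v_{6} + v_{9} + v_{10} + v_{11} = v_{5}  →  sig = (5; 1)
  • {6,7,8,10,11}:  v_{6} + v_{7} + v_{8} + v_{10} + v_{11} = v_{4}  →  sig = (5; 1)

Hence PRS(X_Σ) =
    |P|=2: 12 collections, coeffs (), (1,1), (1,1,1), (1,1,1), (1,1,1), (1,1,1,1), (1,1,1,1), (1,1,2,2), (1,2), (1,2), (1,2,2,2), (2,2,2)
    |P|=3: 3 collections, coeffs (), (), (1,1,1)
    |P|=4: 1 collection, coeffs (1)
    |P|=5: 2 collections, coeffs (1), (1)


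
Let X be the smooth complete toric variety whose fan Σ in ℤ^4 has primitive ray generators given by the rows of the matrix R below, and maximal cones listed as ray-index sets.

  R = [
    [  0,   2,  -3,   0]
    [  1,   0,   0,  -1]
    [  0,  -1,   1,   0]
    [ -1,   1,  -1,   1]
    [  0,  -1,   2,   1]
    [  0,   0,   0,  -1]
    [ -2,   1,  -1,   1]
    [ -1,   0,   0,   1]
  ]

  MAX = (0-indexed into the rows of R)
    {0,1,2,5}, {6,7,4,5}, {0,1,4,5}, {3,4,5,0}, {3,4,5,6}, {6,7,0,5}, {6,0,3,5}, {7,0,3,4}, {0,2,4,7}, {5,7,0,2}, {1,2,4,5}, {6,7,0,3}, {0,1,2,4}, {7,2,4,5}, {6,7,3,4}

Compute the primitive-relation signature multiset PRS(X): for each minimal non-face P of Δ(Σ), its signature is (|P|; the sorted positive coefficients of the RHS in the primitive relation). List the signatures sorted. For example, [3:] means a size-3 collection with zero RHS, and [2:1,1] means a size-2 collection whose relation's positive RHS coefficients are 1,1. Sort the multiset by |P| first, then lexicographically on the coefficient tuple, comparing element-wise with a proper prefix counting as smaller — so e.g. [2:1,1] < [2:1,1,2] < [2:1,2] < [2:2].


9 collections generate NE(X_Σ); each relation:

  • {1,7}:  v_{1} + v_{7} = 0  so sig = [2:]
  • {2,3}:  v_{2} + v_{3} = v_{7}  so sig = [2:1]
  • {1,6}:  v_{1} + v_{6} = v_{3} + v_{5}  so sig = [2:1,1]
  • {1,3}:  v_{1} + v_{3} = v_{0} + v_{4} + v_{5}  so sig = [2:1,1,1]
  • {2,6}:  v_{2} + v_{6} = v_{5} + 2·v_{7}  so sig = [2:1,2]
  • {3,5,7}:  v_{3} + v_{5} + v_{7} = v_{6}  so sig = [3:1]
  • {0,4,6}:  v_{0} + v_{4} + v_{6} = 2·v_{3}  so sig = [3:2]
  • {0,2,4,5}:  v_{0} + v_{2} + v_{4} + v_{5} = 0  so sig = [4:]
  • {0,4,5,7}:  v_{0} + v_{4} + v_{5} + v_{7} = v_{3}  so sig = [4:1]

so the primitive-relation signature multiset is
[[2:], [2:1], [2:1,1], [2:1,1,1], [2:1,2], [3:1], [3:2], [4:], [4:1]]


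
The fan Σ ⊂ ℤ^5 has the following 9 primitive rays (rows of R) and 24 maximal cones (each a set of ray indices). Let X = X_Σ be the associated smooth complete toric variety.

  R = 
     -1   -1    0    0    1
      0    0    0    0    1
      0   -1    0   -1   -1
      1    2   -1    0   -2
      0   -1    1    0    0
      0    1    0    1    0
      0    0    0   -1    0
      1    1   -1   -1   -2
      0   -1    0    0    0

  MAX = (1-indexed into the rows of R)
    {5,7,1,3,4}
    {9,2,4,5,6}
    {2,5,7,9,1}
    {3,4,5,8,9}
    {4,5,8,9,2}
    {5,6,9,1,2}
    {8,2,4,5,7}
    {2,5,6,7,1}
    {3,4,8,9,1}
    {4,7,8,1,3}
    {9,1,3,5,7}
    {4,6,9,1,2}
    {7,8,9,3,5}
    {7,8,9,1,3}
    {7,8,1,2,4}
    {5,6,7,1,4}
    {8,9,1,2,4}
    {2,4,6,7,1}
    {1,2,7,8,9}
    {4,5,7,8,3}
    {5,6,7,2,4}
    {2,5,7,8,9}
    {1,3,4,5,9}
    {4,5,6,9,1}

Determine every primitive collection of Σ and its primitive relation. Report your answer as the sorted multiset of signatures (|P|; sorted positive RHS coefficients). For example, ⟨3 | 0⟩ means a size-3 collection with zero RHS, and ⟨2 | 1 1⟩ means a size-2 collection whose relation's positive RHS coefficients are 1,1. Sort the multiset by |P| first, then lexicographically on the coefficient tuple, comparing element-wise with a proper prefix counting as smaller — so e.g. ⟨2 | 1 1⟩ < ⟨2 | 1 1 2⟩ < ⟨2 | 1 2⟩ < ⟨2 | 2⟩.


Δ(Σ) — 9 vertices, 7 min non-faces:

  {6,8}:  v_{6} + v_{8} = v_{4}  ⟹  sig = ⟨2 | 1⟩
  {2,3}:  v_{2} + v_{3} = v_{7} + v_{9}  ⟹  sig = ⟨2 | 1 1⟩
  {3,6}:  v_{3} + v_{6} = v_{1} + v_{4} + v_{5}  ⟹  sig = ⟨2 | 1 1 1⟩
  {6,7,9}:  v_{6} + v_{7} + v_{9} = 0  ⟹  sig = ⟨3 | 0⟩
  {1,5,8}:  v_{1} + v_{5} + v_{8} = v_{3}  ⟹  sig = ⟨3 | 1⟩
  {4,7,9}:  v_{4} + v_{7} + v_{9} = v_{8}  ⟹  sig = ⟨3 | 1⟩
  {1,2,4,5}:  v_{1} + v_{2} + v_{4} + v_{5} = 0  ⟹  sig = ⟨4 | 0⟩

Signatures (|P|; sorted positive RHS coefficients), sorted:
    ⟨2 | 1⟩
    ⟨2 | 1 1⟩
    ⟨2 | 1 1 1⟩
    ⟨3 | 0⟩
    ⟨3 | 1⟩
    ⟨3 | 1⟩
    ⟨4 | 0⟩


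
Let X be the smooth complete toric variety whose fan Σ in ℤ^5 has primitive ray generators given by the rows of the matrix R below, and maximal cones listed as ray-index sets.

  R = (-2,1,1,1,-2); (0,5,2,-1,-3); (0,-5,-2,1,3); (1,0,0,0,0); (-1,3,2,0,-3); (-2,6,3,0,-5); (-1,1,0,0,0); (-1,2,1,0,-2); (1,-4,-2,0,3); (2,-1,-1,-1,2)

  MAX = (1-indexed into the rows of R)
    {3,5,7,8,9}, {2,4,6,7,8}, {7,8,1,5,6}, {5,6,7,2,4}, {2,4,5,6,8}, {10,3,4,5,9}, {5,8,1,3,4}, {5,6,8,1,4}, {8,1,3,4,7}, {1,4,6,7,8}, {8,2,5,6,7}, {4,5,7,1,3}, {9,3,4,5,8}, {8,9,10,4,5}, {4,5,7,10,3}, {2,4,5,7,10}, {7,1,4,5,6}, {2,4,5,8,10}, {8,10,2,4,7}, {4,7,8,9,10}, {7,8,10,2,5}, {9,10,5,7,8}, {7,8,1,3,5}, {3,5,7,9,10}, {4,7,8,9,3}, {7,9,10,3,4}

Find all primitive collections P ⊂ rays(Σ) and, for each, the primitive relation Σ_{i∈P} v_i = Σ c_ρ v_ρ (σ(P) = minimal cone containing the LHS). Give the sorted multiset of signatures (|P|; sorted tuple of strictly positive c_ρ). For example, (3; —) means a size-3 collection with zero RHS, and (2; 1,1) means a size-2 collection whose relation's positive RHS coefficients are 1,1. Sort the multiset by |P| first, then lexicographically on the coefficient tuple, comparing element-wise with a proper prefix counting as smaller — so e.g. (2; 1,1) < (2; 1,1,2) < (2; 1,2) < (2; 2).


|primitive collections| = 11. Relations:

  {1,10}:  v_{1} + v_{10} = 0  →  sig = (2; —)
  {2,3}:  v_{2} + v_{3} = 0  →  sig = (2; —)
  {1,2}:  v_{1} + v_{2} = v_{6}  →  sig = (2; 1)
  {3,6}:  v_{3} + v_{6} = v_{1}  →  sig = (2; 1)
  {6,9}:  v_{6} + v_{9} = v_{8}  →  sig = (2; 1)
  {6,10}:  v_{6} + v_{10} = v_{2}  →  sig = (2; 1)
  {1,9}:  v_{1} + v_{9} = v_{3} + v_{8}  →  sig = (2; 1,1)
  {2,9}:  v_{2} + v_{9} = v_{8} + v_{10}  →  sig = (2; 1,1)
  {3,8,10}:  v_{3} + v_{8} + v_{10} = v_{9}  →  sig = (3; 1)
  {4,5,7,9}:  v_{4} + v_{5} + v_{7} + v_{9} = 0  →  sig = (4; —)
  {4,5,7,8}:  v_{4} + v_{5} + v_{7} + v_{8} = v_{6}  →  sig = (4; 1)

Signatures (|P|; sorted positive RHS coefficients), sorted:
    (2; —)
    (2; —)
    (2; 1)
    (2; 1)
    (2; 1)
    (2; 1)
    (2; 1,1)
    (2; 1,1)
    (3; 1)
    (4; —)
    (4; 1)


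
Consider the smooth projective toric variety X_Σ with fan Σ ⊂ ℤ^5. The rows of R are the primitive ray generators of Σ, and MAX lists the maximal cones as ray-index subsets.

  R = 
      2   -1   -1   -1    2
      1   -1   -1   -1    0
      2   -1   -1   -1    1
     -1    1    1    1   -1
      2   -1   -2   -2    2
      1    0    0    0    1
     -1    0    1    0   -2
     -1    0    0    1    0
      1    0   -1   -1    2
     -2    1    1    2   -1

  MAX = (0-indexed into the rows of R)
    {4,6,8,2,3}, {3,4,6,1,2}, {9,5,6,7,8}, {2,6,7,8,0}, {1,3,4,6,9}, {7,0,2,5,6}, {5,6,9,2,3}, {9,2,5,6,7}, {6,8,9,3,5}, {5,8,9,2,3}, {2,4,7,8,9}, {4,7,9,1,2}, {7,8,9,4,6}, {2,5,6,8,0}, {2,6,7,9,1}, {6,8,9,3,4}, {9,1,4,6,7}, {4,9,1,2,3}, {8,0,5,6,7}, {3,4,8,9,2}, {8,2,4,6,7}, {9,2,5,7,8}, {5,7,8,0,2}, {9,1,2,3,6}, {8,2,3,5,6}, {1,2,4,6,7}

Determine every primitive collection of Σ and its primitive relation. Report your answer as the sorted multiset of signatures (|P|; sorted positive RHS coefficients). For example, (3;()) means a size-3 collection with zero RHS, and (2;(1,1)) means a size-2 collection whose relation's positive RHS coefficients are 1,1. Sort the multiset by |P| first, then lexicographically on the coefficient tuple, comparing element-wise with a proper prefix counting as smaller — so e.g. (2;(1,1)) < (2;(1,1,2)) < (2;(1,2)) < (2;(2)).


11 minimal non-faces of Δ(Σ) (on 10 rays):

  • {0,3}:  v_{0} + v_{3} = v_{5} ; sig = (2;(1))
  • {1,5}:  v_{1} + v_{5} = v_{2} ; sig = (2;(1))
  • {1,8}:  v_{1} + v_{8} = v_{4} ; sig = (2;(1))
  • {3,7}:  v_{3} + v_{7} = v_{9} ; sig = (2;(1))
  • {0,9}:  v_{0} + v_{9} = v_{5} + v_{7} ; sig = (2;(1,1))
  • {4,5}:  v_{4} + v_{5} = v_{2} + v_{8} ; sig = (2;(1,1))
  • {0,1}:  v_{0} + v_{1} = 2·v_{2} + v_{6} + v_{7} + v_{8} ; sig = (2;(1,1,1,2))
  • {0,4}:  v_{0} + v_{4} = 2·v_{2} + v_{6} + v_{7} + 2·v_{8} ; sig = (2;(1,1,2,2))
  • {2,6,8,9}:  v_{2} + v_{6} + v_{8} + v_{9} = 0 ; sig = (4;())
  • {2,4,6,9}:  v_{2} + v_{4} + v_{6} + v_{9} = v_{1} ; sig = (4;(1))
  • {2,5,6,7,8}:  v_{2} + v_{5} + v_{6} + v_{7} + v_{8} = v_{0} ; sig = (5;(1))

Hence PRS(X_Σ) =
    |P|=2: 8 collections, coeffs (1), (1), (1), (1), (1,1), (1,1), (1,1,1,2), (1,1,2,2)
    |P|=4: 2 collections, coeffs (), (1)
    |P|=5: 1 collection, coeffs (1)


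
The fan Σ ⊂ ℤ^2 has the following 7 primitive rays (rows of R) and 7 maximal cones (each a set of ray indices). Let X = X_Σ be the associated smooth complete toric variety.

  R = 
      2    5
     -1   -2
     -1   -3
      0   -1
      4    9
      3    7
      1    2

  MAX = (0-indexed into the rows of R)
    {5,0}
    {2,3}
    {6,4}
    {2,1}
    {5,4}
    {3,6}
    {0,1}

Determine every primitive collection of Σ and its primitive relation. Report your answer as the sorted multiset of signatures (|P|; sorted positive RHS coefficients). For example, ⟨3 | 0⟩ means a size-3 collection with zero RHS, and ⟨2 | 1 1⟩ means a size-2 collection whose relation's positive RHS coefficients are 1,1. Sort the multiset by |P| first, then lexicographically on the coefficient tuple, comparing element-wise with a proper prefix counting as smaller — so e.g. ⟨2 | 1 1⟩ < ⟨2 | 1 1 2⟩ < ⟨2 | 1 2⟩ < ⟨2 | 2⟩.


Σ has 14 primitive collections:

  P={1,6}:  v_{1} + v_{6} = 0  ⇒ sig = ⟨2 | 0⟩
  P={0,2}:  v_{0} + v_{2} = v_{6}  ⇒ sig = ⟨2 | 1⟩
  P={0,6}:  v_{0} + v_{6} = v_{5}  ⇒ sig = ⟨2 | 1⟩
  P={1,3}:  v_{1} + v_{3} = v_{2}  ⇒ sig = ⟨2 | 1⟩
  P={1,4}:  v_{1} + v_{4} = v_{5}  ⇒ sig = ⟨2 | 1⟩
  P={1,5}:  v_{1} + v_{5} = v_{0}  ⇒ sig = ⟨2 | 1⟩
  P={2,6}:  v_{2} + v_{6} = v_{3}  ⇒ sig = ⟨2 | 1⟩
  P={5,6}:  v_{5} + v_{6} = v_{4}  ⇒ sig = ⟨2 | 1⟩
  P={0,3}:  v_{0} + v_{3} = 2·v_{6}  ⇒ sig = ⟨2 | 2⟩
  P={0,4}:  v_{0} + v_{4} = 2·v_{5}  ⇒ sig = ⟨2 | 2⟩
  P={2,5}:  v_{2} + v_{5} = 2·v_{6}  ⇒ sig = ⟨2 | 2⟩
  P={2,4}:  v_{2} + v_{4} = 3·v_{6}  ⇒ sig = ⟨2 | 3⟩
  P={3,5}:  v_{3} + v_{5} = 3·v_{6}  ⇒ sig = ⟨2 | 3⟩
  P={3,4}:  v_{3} + v_{4} = 4·v_{6}  ⇒ sig = ⟨2 | 4⟩

Hence PRS(X_Σ) =
[⟨2 | 0⟩, ⟨2 | 1⟩, ⟨2 | 1⟩, ⟨2 | 1⟩, ⟨2 | 1⟩, ⟨2 | 1⟩, ⟨2 | 1⟩, ⟨2 | 1⟩, ⟨2 | 2⟩, ⟨2 | 2⟩, ⟨2 | 2⟩, ⟨2 | 3⟩, ⟨2 | 3⟩, ⟨2 | 4⟩]


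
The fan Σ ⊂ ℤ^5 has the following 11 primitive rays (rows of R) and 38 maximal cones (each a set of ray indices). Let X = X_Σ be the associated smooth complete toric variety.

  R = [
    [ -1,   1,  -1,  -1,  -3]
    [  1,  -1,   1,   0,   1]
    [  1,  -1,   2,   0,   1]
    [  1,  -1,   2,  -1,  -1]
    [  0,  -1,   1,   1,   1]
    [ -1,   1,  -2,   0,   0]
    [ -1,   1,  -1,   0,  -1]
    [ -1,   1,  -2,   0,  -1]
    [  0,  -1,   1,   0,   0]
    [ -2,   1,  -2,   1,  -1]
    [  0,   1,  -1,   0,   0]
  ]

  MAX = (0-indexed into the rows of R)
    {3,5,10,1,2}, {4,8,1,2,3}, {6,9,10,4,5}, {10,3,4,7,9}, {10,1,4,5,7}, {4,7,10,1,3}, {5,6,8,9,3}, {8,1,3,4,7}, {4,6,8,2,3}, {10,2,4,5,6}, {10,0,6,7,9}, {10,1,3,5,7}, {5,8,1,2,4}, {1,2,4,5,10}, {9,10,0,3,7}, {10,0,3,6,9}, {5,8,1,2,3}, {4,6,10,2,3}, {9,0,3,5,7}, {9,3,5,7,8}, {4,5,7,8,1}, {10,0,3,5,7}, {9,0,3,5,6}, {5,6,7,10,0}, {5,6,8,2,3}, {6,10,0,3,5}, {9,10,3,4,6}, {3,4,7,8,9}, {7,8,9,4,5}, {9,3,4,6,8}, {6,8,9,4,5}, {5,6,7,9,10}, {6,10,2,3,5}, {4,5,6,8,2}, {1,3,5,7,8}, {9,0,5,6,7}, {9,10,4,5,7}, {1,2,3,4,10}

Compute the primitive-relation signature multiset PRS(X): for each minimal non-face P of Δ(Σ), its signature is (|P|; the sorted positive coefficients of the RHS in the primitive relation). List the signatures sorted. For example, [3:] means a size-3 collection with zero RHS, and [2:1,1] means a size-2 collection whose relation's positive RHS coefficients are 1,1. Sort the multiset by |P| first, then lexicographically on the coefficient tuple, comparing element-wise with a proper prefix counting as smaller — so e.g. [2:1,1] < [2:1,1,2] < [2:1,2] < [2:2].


Δ(Σ) — 11 vertices, 15 min non-faces:

  • {1,6}:  v_{1} + v_{6} = 0  so sig = [2:]
  • {2,7}:  v_{2} + v_{7} = 0  so sig = [2:]
  • {8,10}:  v_{8} + v_{10} = 0  so sig = [2:]
  • {0,1}:  v_{0} + v_{1} = v_{3} + v_{7}  so sig = [2:1,1]
  • {0,2}:  v_{0} + v_{2} = v_{3} + v_{6}  so sig = [2:1,1]
  • {0,4}:  v_{0} + v_{4} = v_{3} + v_{9}  so sig = [2:1,1]
  • {1,9}:  v_{1} + v_{9} = v_{4} + v_{7}  so sig = [2:1,1]
  • {2,9}:  v_{2} + v_{9} = v_{4} + v_{6}  so sig = [2:1,1]
  • {0,8}:  v_{0} + v_{8} = 2·v_{3} + v_{5} + v_{9}  so sig = [2:1,1,2]
  • {3,4,5}:  v_{3} + v_{4} + v_{5} = v_{8}  so sig = [3:1]
  • {3,6,7}:  v_{3} + v_{6} + v_{7} = v_{0}  so sig = [3:1]
  • {4,6,7}:  v_{4} + v_{6} + v_{7} = v_{9}  so sig = [3:1]
  • {6,7,8}:  v_{6} + v_{7} + v_{8} = v_{3} + v_{5} + v_{9}  so sig = [3:1,1,1]
  • {3,5,9,10}:  v_{3} + v_{5} + v_{9} + v_{10} = v_{6} + v_{7}  so sig = [4:1,1]
  • {0,5,9,10}:  v_{0} + v_{5} + v_{9} + v_{10} = 2·v_{6} + 2·v_{7}  so sig = [4:2,2]

so the primitive-relation signature multiset is
    |P|=2: 9 collections, coeffs (), (), (), (1,1), (1,1), (1,1), (1,1), (1,1), (1,1,2)
    |P|=3: 4 collections, coeffs (1), (1), (1), (1,1,1)
    |P|=4: 2 collections, coeffs (1,1), (2,2)


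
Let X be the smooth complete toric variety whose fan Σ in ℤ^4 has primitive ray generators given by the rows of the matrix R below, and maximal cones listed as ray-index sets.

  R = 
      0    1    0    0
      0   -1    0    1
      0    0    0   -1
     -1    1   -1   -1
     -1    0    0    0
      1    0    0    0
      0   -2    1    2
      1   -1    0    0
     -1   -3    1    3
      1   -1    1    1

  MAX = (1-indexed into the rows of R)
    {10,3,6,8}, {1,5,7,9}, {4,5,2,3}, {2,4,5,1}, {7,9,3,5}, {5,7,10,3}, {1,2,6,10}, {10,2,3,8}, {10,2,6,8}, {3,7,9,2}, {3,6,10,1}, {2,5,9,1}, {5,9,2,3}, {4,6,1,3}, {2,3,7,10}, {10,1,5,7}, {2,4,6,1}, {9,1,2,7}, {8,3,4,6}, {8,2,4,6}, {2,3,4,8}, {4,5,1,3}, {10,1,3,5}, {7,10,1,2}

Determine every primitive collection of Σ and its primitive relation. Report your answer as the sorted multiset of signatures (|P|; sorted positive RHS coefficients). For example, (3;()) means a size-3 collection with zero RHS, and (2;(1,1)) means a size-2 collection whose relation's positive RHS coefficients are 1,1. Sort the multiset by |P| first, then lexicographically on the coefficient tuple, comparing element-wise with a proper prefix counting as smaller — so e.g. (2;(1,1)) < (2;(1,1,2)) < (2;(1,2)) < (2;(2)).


Δ(Σ) — 10 vertices, 17 min non-faces:

  • {4,10}:  v_{4} + v_{10} = 0  ⟹  sig = (2;())
  • {5,6}:  v_{5} + v_{6} = 0  ⟹  sig = (2;())
  • {1,8}:  v_{1} + v_{8} = v_{6}  ⟹  sig = (2;(1))
  • {4,7}:  v_{4} + v_{7} = v_{2} + v_{5}  ⟹  sig = (2;(1,1))
  • {5,8}:  v_{5} + v_{8} = v_{2} + v_{3}  ⟹  sig = (2;(1,1))
  • {6,7}:  v_{6} + v_{7} = v_{2} + v_{10}  ⟹  sig = (2;(1,1))
  • {6,9}:  v_{6} + v_{9} = v_{2} + v_{7}  ⟹  sig = (2;(1,1))
  • {7,8}:  v_{7} + v_{8} = 2·v_{2} + v_{3} + v_{10}  ⟹  sig = (2;(1,1,2))
  • {8,9}:  v_{8} + v_{9} = 2·v_{2} + v_{3} + v_{7}  ⟹  sig = (2;(1,1,2))
  • {9,10}:  v_{9} + v_{10} = 2·v_{7}  ⟹  sig = (2;(2))
  • {4,9}:  v_{4} + v_{9} = 2·v_{2} + 2·v_{5}  ⟹  sig = (2;(2,2))
  • {1,2,3}:  v_{1} + v_{2} + v_{3} = 0  ⟹  sig = (3;())
  • {2,3,6}:  v_{2} + v_{3} + v_{6} = v_{8}  ⟹  sig = (3;(1))
  • {2,5,7}:  v_{2} + v_{5} + v_{7} = v_{9}  ⟹  sig = (3;(1))
  • {2,5,10}:  v_{2} + v_{5} + v_{10} = v_{7}  ⟹  sig = (3;(1))
  • {1,3,7}:  v_{1} + v_{3} + v_{7} = v_{5} + v_{10}  ⟹  sig = (3;(1,1))
  • {1,3,9}:  v_{1} + v_{3} + v_{9} = v_{5} + v_{7}  ⟹  sig = (3;(1,1))

Hence PRS(X_Σ) =
{ (2;()) ×2,  (2;(1)),  (2;(1,1)) ×4,  (2;(1,1,2)) ×2,  (2;(2)),  (2;(2,2)),  (3;()),  (3;(1)) ×3,  (3;(1,1)) ×2 }


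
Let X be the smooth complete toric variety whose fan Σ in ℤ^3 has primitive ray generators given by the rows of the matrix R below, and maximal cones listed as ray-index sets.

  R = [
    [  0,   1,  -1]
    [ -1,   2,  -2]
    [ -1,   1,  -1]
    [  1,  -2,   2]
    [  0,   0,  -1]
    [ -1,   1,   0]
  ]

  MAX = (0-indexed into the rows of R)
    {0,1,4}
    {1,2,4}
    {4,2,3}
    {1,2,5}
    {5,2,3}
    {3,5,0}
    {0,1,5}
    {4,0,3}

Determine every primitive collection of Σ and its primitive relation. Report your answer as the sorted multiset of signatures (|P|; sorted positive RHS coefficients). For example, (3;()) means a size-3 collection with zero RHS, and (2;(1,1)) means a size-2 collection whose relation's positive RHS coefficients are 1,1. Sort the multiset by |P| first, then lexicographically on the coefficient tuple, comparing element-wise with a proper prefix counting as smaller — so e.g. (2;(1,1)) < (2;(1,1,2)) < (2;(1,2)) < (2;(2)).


3 minimal non-faces of Δ(Σ) (on 6 rays):

  P = {1,3}:  v_{1} + v_{3} = 0  so sig = (2;())
  P = {0,2}:  v_{0} + v_{2} = v_{1}  so sig = (2;(1))
  P = {4,5}:  v_{4} + v_{5} = v_{2}  so sig = (2;(1))

Hence PRS(X_Σ) =
{ (2;()),  (2;(1)) ×2 }


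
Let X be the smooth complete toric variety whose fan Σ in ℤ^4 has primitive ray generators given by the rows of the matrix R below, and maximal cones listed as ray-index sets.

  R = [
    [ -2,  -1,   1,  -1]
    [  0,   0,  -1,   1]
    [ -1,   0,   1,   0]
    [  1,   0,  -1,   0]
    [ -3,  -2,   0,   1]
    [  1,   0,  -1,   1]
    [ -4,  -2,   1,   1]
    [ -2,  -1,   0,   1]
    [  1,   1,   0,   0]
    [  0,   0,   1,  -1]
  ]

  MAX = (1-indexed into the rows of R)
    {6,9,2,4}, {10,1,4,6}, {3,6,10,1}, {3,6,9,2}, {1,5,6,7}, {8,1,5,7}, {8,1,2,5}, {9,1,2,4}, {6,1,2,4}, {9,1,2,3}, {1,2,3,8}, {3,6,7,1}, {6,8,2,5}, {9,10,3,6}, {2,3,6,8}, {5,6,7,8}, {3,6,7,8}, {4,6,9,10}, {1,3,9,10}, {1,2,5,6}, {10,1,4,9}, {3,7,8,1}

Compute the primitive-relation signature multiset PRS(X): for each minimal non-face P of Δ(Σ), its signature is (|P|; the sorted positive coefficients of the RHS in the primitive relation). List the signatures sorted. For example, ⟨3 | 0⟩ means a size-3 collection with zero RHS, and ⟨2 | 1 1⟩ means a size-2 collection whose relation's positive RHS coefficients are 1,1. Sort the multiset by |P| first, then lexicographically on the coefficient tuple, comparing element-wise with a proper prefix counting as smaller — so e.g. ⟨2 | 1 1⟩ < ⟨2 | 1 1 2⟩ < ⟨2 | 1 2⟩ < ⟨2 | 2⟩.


Minimal non-faces — 16 found among 10 rays, 22 max cones:

  P = {2,10}:  v_{2} + v_{10} = 0  →  sig = ⟨2 | 0⟩
  P = {3,4}:  v_{3} + v_{4} = 0  →  sig = ⟨2 | 0⟩
  P = {3,5}:  v_{3} + v_{5} = v_{7}  →  sig = ⟨2 | 1⟩
  P = {4,7}:  v_{4} + v_{7} = v_{5}  →  sig = ⟨2 | 1⟩
  P = {5,9}:  v_{5} + v_{9} = v_{8}  →  sig = ⟨2 | 1⟩
  P = {7,9}:  v_{7} + v_{9} = v_{3} + v_{8}  →  sig = ⟨2 | 1 1⟩
  P = {8,9}:  v_{8} + v_{9} = v_{2} + v_{3}  →  sig = ⟨2 | 1 1⟩
  P = {4,8}:  v_{4} + v_{8} = v_{1} + v_{2} + v_{6}  →  sig = ⟨2 | 1 1 1⟩
  P = {8,10}:  v_{8} + v_{10} = v_{1} + v_{3} + v_{6}  →  sig = ⟨2 | 1 1 1⟩
  P = {4,5}:  v_{4} + v_{5} = 2·v_{1} + v_{2} + 2·v_{6}  →  sig = ⟨2 | 1 2 2⟩
  P = {5,10}:  v_{5} + v_{10} = 2·v_{1} + v_{3} + 2·v_{6}  →  sig = ⟨2 | 1 2 2⟩
  P = {2,7}:  v_{2} + v_{7} = 2·v_{8}  →  sig = ⟨2 | 2⟩
  P = {7,10}:  v_{7} + v_{10} = 2·v_{1} + 2·v_{3} + 2·v_{6}  →  sig = ⟨2 | 2 2 2⟩
  P = {1,6,9}:  v_{1} + v_{6} + v_{9} = 0  →  sig = ⟨3 | 0⟩
  P = {1,6,8}:  v_{1} + v_{6} + v_{8} = v_{5}  →  sig = ⟨3 | 1⟩
  P = {1,2,3,6}:  v_{1} + v_{2} + v_{3} + v_{6} = v_{8}  →  sig = ⟨4 | 1⟩

Hence PRS(X_Σ) =
[⟨2 | 0⟩, ⟨2 | 0⟩, ⟨2 | 1⟩, ⟨2 | 1⟩, ⟨2 | 1⟩, ⟨2 | 1 1⟩, ⟨2 | 1 1⟩, ⟨2 | 1 1 1⟩, ⟨2 | 1 1 1⟩, ⟨2 | 1 2 2⟩, ⟨2 | 1 2 2⟩, ⟨2 | 2⟩, ⟨2 | 2 2 2⟩, ⟨3 | 0⟩, ⟨3 | 1⟩, ⟨4 | 1⟩]


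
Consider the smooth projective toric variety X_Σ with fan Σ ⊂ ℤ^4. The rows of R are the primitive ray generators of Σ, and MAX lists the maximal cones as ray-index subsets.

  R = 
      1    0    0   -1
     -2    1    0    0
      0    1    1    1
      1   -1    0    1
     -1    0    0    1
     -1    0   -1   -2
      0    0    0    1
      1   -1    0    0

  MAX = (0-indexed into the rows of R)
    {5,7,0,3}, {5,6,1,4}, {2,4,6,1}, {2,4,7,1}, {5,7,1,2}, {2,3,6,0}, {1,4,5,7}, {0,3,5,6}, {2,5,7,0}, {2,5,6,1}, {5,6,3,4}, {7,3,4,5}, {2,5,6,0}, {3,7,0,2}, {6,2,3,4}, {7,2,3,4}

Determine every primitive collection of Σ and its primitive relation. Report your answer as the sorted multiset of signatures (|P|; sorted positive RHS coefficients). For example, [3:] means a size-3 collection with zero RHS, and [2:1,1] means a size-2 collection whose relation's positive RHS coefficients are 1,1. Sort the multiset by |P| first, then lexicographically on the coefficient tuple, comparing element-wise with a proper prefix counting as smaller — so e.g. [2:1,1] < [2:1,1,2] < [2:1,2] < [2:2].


Primitive collections (6):

  P={0,4}:  v_{0} + v_{4} = 0 — sig = [2:]
  P={1,3}:  v_{1} + v_{3} = v_{4} — sig = [2:1]
  P={6,7}:  v_{6} + v_{7} = v_{3} — sig = [2:1]
  P={0,1}:  v_{0} + v_{1} = v_{2} + v_{5} — sig = [2:1,1]
  P={2,3,5}:  v_{2} + v_{3} + v_{5} = 0 — sig = [3:]
  P={2,4,5}:  v_{2} + v_{4} + v_{5} = v_{1} — sig = [3:1]

so the primitive-relation signature multiset is
    |P|=2: 4 collections, coeffs (), (1), (1), (1,1)
    |P|=3: 2 collections, coeffs (), (1)


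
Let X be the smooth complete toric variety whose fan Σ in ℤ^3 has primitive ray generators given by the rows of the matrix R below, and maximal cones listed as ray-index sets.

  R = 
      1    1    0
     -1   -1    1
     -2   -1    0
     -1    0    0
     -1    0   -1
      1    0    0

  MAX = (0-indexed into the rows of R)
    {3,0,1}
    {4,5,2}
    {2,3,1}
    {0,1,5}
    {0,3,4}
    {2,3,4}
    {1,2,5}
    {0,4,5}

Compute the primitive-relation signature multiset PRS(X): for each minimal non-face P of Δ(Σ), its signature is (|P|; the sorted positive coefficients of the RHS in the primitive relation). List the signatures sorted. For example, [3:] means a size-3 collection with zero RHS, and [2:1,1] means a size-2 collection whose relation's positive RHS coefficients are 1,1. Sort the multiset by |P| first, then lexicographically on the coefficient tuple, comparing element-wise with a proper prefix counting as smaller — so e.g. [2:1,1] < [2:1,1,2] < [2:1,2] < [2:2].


The 3 primitive collections of Σ (r=6, n=3):

  P = {3,5}:  v_{3} + v_{5} = 0  ⟹  sig = [2:]
  P = {0,2}:  v_{0} + v_{2} = v_{3}  ⟹  sig = [2:1]
  P = {1,4}:  v_{1} + v_{4} = v_{2}  ⟹  sig = [2:1]

Hence PRS(X_Σ) =
{ [2:],  [2:1] ×2 }


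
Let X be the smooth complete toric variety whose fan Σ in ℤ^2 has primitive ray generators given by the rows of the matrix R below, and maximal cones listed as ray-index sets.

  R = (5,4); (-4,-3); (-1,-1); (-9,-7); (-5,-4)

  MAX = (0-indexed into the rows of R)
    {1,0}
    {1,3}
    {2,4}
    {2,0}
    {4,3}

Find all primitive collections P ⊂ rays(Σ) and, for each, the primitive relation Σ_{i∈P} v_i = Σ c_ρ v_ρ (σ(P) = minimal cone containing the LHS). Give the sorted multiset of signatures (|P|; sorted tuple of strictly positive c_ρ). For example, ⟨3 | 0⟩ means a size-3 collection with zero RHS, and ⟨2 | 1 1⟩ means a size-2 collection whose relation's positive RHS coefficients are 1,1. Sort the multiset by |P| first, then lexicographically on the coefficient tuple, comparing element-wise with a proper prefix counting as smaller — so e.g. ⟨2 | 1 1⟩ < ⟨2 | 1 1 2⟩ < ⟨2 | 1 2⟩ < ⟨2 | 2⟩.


5 minimal non-faces of Δ(Σ) (on 5 rays):

  • {0,4}:  v_{0} + v_{4} = 0 — sig = ⟨2 | 0⟩
  • {0,3}:  v_{0} + v_{3} = v_{1} — sig = ⟨2 | 1⟩
  • {1,2}:  v_{1} + v_{2} = v_{4} — sig = ⟨2 | 1⟩
  • {1,4}:  v_{1} + v_{4} = v_{3} — sig = ⟨2 | 1⟩
  • {2,3}:  v_{2} + v_{3} = 2·v_{4} — sig = ⟨2 | 2⟩

Sorted signature multiset PRS(X):
{ ⟨2 | 0⟩,  ⟨2 | 1⟩ ×3,  ⟨2 | 2⟩ }


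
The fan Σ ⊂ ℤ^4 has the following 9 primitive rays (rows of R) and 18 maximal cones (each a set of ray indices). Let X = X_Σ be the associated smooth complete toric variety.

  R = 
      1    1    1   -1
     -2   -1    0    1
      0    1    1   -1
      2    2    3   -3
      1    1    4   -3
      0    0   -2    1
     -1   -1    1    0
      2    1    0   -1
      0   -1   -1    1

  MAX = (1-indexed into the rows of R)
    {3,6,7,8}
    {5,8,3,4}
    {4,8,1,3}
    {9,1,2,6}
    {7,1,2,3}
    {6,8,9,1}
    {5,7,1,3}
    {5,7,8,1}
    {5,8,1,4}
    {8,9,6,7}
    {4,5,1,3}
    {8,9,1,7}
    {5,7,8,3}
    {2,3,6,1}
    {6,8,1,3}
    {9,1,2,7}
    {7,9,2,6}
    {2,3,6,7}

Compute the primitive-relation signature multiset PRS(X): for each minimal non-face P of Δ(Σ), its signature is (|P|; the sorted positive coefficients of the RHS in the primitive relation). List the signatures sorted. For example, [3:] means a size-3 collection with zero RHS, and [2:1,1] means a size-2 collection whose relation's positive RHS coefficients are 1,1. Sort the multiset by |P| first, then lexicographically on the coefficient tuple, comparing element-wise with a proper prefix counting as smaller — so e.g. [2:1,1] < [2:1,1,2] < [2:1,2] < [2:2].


12 collections generate NE(X_Σ); each relation:

  P={2,8}:  v_{2} + v_{8} = 0 — sig = [2:]
  P={3,9}:  v_{3} + v_{9} = 0 — sig = [2:]
  P={4,7}:  v_{4} + v_{7} = v_{5} — sig = [2:1]
  P={4,6}:  v_{4} + v_{6} = v_{3} + v_{8} — sig = [2:1,1]
  P={2,4}:  v_{2} + v_{4} = v_{1} + v_{3} + v_{7} — sig = [2:1,1,1]
  P={4,9}:  v_{4} + v_{9} = v_{1} + v_{7} + v_{8} — sig = [2:1,1,1]
  P={5,6}:  v_{5} + v_{6} = v_{3} + v_{7} + v_{8} — sig = [2:1,1,1]
  P={2,5}:  v_{2} + v_{5} = v_{1} + v_{3} + 2·v_{7} — sig = [2:1,1,2]
  P={5,9}:  v_{5} + v_{9} = v_{1} + 2·v_{7} + v_{8} — sig = [2:1,1,2]
  P={1,6,7}:  v_{1} + v_{6} + v_{7} = 0 — sig = [3:]
  P={1,3,7,8}:  v_{1} + v_{3} + v_{7} + v_{8} = v_{4} — sig = [4:1]
  P={1,3,5,8}:  v_{1} + v_{3} + v_{5} + v_{8} = 2·v_{4} — sig = [4:2]

so the primitive-relation signature multiset is
{ [2:] ×2,  [2:1],  [2:1,1],  [2:1,1,1] ×3,  [2:1,1,2] ×2,  [3:],  [4:1],  [4:2] }


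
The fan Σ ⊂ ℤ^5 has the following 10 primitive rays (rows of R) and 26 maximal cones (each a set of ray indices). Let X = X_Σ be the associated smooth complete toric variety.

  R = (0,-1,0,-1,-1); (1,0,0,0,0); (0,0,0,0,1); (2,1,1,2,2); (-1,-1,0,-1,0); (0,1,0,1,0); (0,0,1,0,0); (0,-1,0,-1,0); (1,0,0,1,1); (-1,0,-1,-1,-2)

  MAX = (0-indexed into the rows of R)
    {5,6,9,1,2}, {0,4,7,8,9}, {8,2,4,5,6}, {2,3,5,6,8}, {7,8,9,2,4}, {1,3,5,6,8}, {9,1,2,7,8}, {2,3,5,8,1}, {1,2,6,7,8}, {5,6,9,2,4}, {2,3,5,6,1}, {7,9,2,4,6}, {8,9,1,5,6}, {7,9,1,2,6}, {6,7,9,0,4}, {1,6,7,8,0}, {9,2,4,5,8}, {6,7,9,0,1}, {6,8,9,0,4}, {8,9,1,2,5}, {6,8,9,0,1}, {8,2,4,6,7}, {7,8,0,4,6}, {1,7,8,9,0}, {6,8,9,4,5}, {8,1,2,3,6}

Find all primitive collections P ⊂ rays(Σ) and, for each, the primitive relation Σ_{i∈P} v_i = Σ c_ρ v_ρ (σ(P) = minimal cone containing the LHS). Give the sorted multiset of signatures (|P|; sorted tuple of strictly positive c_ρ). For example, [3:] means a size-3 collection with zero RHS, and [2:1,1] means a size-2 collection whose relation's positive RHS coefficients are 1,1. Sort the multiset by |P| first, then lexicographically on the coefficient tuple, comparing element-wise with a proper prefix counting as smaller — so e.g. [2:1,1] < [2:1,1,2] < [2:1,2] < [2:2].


Σ has 11 primitive collections:

  • {5,7}:  v_{5} + v_{7} = 0 — sig = [2:]
  • {0,2}:  v_{0} + v_{2} = v_{7} — sig = [2:1]
  • {1,4}:  v_{1} + v_{4} = v_{7} — sig = [2:1]
  • {3,9}:  v_{3} + v_{9} = v_{1} + v_{5} — sig = [2:1,1]
  • {0,3}:  v_{0} + v_{3} = v_{1} + v_{6} + v_{8} — sig = [2:1,1,1]
  • {0,5}:  v_{0} + v_{5} = v_{6} + v_{8} + v_{9} — sig = [2:1,1,1]
  • {3,4}:  v_{3} + v_{4} = v_{2} + v_{6} + v_{8} — sig = [2:1,1,1]
  • {3,7}:  v_{3} + v_{7} = v_{1} + v_{2} + v_{6} + v_{8} — sig = [2:1,1,1,1]
  • {2,6,8,9}:  v_{2} + v_{6} + v_{8} + v_{9} = 0 — sig = [4:]
  • {6,7,8,9}:  v_{6} + v_{7} + v_{8} + v_{9} = v_{0} — sig = [4:1]
  • {1,2,5,6,8}:  v_{1} + v_{2} + v_{5} + v_{6} + v_{8} = v_{3} — sig = [5:1]

Signatures (|P|; sorted positive RHS coefficients), sorted:
    [2:]
    [2:1]
    [2:1]
    [2:1,1]
    [2:1,1,1]
    [2:1,1,1]
    [2:1,1,1]
    [2:1,1,1,1]
    [4:]
    [4:1]
    [5:1]


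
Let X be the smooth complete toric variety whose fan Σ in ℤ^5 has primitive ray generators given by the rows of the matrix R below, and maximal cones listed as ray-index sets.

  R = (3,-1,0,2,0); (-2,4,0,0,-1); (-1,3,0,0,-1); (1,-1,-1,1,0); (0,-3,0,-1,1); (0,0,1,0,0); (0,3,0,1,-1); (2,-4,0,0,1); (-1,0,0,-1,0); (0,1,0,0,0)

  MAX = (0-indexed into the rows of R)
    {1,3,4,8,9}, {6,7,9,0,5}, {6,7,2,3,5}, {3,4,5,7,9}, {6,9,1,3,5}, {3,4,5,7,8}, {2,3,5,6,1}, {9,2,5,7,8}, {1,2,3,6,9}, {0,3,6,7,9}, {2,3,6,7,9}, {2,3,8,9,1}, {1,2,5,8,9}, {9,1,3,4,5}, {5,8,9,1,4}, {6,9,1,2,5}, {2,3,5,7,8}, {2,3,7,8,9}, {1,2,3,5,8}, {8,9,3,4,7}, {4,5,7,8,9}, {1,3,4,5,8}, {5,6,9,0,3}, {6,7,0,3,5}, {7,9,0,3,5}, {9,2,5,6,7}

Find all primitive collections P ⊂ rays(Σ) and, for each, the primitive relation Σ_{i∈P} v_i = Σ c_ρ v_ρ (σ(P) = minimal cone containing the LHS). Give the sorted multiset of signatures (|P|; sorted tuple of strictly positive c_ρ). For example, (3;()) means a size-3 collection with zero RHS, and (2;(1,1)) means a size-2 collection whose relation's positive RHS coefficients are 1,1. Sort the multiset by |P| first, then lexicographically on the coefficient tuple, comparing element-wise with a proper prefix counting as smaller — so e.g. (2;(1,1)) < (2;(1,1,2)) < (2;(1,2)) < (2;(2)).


Primitive collections (11):

  {1,7}:  v_{1} + v_{7} = 0  →  sig = (2;())
  {4,6}:  v_{4} + v_{6} = 0  →  sig = (2;())
  {2,4}:  v_{2} + v_{4} = v_{8}  →  sig = (2;(1))
  {6,8}:  v_{6} + v_{8} = v_{2}  →  sig = (2;(1))
  {0,8}:  v_{0} + v_{8} = v_{6} + v_{7}  →  sig = (2;(1,1))
  {0,1}:  v_{0} + v_{1} = v_{3} + v_{5} + v_{6} + v_{9}  →  sig = (2;(1,1,1,1))
  {0,4}:  v_{0} + v_{4} = v_{3} + v_{5} + v_{7} + v_{9}  →  sig = (2;(1,1,1,1))
  {0,2}:  v_{0} + v_{2} = 2·v_{6} + v_{7}  →  sig = (2;(1,2))
  {3,5,8,9}:  v_{3} + v_{5} + v_{8} + v_{9} = 0  →  sig = (4;())
  {2,3,5,9}:  v_{2} + v_{3} + v_{5} + v_{9} = v_{6}  →  sig = (4;(1))
  {3,5,6,7,9}:  v_{3} + v_{5} + v_{6} + v_{7} + v_{9} = v_{0}  →  sig = (5;(1))

so the primitive-relation signature multiset is
    (2;())
    (2;())
    (2;(1))
    (2;(1))
    (2;(1,1))
    (2;(1,1,1,1))
    (2;(1,1,1,1))
    (2;(1,2))
    (4;())
    (4;(1))
    (5;(1))


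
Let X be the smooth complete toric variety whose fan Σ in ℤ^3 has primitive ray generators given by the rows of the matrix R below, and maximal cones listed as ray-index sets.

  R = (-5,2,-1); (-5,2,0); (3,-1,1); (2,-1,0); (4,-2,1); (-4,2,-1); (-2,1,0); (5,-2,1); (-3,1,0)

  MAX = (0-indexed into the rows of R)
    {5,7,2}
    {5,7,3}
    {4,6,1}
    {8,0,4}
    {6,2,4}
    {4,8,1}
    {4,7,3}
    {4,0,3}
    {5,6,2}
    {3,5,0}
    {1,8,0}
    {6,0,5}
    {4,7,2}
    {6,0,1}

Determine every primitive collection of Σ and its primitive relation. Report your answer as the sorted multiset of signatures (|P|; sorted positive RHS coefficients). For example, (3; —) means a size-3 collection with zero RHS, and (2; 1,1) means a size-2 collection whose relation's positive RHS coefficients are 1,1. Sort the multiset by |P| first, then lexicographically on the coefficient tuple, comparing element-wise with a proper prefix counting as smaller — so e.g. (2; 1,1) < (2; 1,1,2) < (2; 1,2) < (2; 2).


|primitive collections| = 17. Relations:

  P = {0,7}:  v_{0} + v_{7} = 0  ⟹  sig = (2; —)
  P = {3,6}:  v_{3} + v_{6} = 0  ⟹  sig = (2; —)
  P = {4,5}:  v_{4} + v_{5} = 0  ⟹  sig = (2; —)
  P = {0,2}:  v_{0} + v_{2} = v_{6}  ⟹  sig = (2; 1)
  P = {1,3}:  v_{1} + v_{3} = v_{8}  ⟹  sig = (2; 1)
  P = {2,3}:  v_{2} + v_{3} = v_{7}  ⟹  sig = (2; 1)
  P = {6,7}:  v_{6} + v_{7} = v_{2}  ⟹  sig = (2; 1)
  P = {6,8}:  v_{6} + v_{8} = v_{1}  ⟹  sig = (2; 1)
  P = {3,8}:  v_{3} + v_{8} = v_{0} + v_{4}  ⟹  sig = (2; 1,1)
  P = {5,8}:  v_{5} + v_{8} = v_{0} + v_{6}  ⟹  sig = (2; 1,1)
  P = {7,8}:  v_{7} + v_{8} = v_{4} + v_{6}  ⟹  sig = (2; 1,1)
  P = {1,5}:  v_{1} + v_{5} = v_{0} + 2·v_{6}  ⟹  sig = (2; 1,2)
  P = {1,7}:  v_{1} + v_{7} = v_{4} + 2·v_{6}  ⟹  sig = (2; 1,2)
  P = {2,8}:  v_{2} + v_{8} = v_{4} + 2·v_{6}  ⟹  sig = (2; 1,2)
  P = {1,2}:  v_{1} + v_{2} = v_{4} + 3·v_{6}  ⟹  sig = (2; 1,3)
  P = {0,4,6}:  v_{0} + v_{4} + v_{6} = v_{8}  ⟹  sig = (3; 1)
  P = {0,1,4}:  v_{0} + v_{1} + v_{4} = 2·v_{8}  ⟹  sig = (3; 2)

Sorted signature multiset PRS(X):
    |P|=2: 15 collections, coeffs (), (), (), (1), (1), (1), (1), (1), (1,1), (1,1), (1,1), (1,2), (1,2), (1,2), (1,3)
    |P|=3: 2 collections, coeffs (1), (2)
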